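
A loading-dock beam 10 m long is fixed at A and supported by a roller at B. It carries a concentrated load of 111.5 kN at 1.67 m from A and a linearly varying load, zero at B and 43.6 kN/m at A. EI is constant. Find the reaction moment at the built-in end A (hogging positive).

Take the reaction at B as the redundant and release it; the primary structure is a cantilever fixed at A.
Deflection at B on the released cantilever, summing each load's contribution:
  point load 111.5 at a = 1.67: Pa²(3L − a)/(6EI) = 1468/EI
  triangular load, peak 43.6 at the fixed end: w₀L⁴/(30EI) = 14533/EI
  δ_0 = 16002/EI
Tip deflection under a unit load at B: L³/(3EI) = 333.3/EI.
The prop prevents deflection at B: R_B = δ_0/δ_{BB} = 16002/333.3 = 48 kN.
Moment equilibrium about A: M_A = Σ(load moments about A) − R_B·L = 912.9 − 48×10 = 432.8 kN·m.

M_A = 432.8 kN·m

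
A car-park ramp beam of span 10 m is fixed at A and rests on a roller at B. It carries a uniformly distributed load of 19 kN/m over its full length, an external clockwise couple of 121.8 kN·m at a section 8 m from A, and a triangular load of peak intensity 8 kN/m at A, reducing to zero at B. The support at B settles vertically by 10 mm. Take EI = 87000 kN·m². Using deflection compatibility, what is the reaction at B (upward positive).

R_B = 94.18 kN

Take the reaction at B as the redundant and release it; the primary structure is a cantilever fixed at A.
Free-end deflection of the primary structure under the applied loading (downward +):
  UDL 19: wL⁴/(8EI) = 23750/EI
  clockwise couple 121.8 at a = 8: M₀a(2L − a)/(2EI) = 5846/EI
  triangular load, peak 8 at the fixed end: w₀L⁴/(30EI) = 2667/EI
  δ_0 = 32263/EI
Flexibility coefficient — unit upward force at B: δ_{BB} = L³/(3EI) = 333.3/EI.
With EI = 87000 kN·m²: δ_0 = 0.37084 m and δ_{BB} = 0.003831 m/kN.
Compatibility — the beam at B must follow the support down by 0.01 m: δ_0 − R_B·δ_{BB} = 0.01, so R_B = (0.37084 − 0.01)/0.003831 = 94.18 kN.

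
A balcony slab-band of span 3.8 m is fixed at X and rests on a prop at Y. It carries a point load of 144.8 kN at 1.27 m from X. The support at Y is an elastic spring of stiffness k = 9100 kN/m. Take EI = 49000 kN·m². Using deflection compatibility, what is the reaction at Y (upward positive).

Remove the prop at Y; the released (primary) structure is a cantilever built in at X.
Deflection at Y on the released cantilever, summing each load's contribution:
  point load 144.8 at a = 1.27: Pa²(3L − a)/(6EI) = 394.3/EI
Flexibility coefficient — unit upward force at Y: δ_{YY} = L³/(3EI) = 18.29/EI.
With EI = 49000 kN·m²: δ_0 = 0.008047 m and δ_{YY} = 0.000373 m/kN.
Compatibility — the spring shortens by R_Y/k under the reaction it provides: δ_0 − R_Y·δ_{YY} = R_Y/k. With 1/k = 0.00011 m/kN, R_Y = δ_0 / (δ_{YY} + 1/k) = 0.008047 / (0.000373 + 0.00011) = 16.65 kN.

R_Y = 16.65 kN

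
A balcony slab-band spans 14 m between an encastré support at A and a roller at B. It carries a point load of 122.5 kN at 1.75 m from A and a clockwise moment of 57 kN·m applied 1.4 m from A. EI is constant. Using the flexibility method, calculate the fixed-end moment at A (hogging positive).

Remove the prop at B; the released (primary) structure is a cantilever built in at A.
Free-end deflection of the primary structure under the applied loading (downward +):
  point load 122.5 at a = 1.75: Pa²(3L − a)/(6EI) = 2517/EI
  clockwise couple 57 at a = 1.4: M₀a(2L − a)/(2EI) = 1061/EI
  δ_0 = 3578/EI
Flexibility coefficient — unit upward force at B: δ_{BB} = L³/(3EI) = 914.7/EI.
The prop prevents deflection at B: R_B = δ_0/δ_{BB} = 3578/914.7 = 3.912 kN.
Moment equilibrium about A: M_A = Σ(load moments about A) − R_B·L = 271.4 − 3.912×14 = 216.6 kN·m.

M_A = 216.6 kN·m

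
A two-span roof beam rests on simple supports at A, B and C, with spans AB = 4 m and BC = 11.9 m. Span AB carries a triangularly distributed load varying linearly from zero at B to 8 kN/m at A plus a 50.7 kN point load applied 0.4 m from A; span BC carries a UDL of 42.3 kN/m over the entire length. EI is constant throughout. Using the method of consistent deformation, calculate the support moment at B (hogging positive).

M_B = 564.8 kN·m

Insert a hinge at B; M_B is the redundant, and each span becomes simply supported.
End slopes at the hinge B, treating each span as simply supported:
  span AB: triangular load, peak 8: 7w₀L³/(360EI) = 9.956/EI
  span AB: point load 50.7 at a = 0.4: Pab(L + a)/(6LEI) = 13.38/EI
  span BC: UDL 42.3: wL³/(24EI) = 2970/EI
  relative rotation θ_0 = (23.34 + 2970)/EI = 2993/EI
A unit hogging moment at B produces rotation L₁/(3EI) + L₂/(3EI) = 5.3/EI.
Slope continuity at B: θ_0 = M_B·5.3/EI, so M_B = 2993/5.3 = 564.8 kN·m (hogging).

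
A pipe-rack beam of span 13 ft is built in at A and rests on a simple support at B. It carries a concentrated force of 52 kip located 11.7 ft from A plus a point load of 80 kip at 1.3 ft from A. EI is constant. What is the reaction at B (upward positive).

Take the reaction at B as the redundant and release it; the primary structure is a cantilever fixed at A.
Primary-structure tip deflection at B by superposition:
  point load 52 at a = 11.7: Pa²(3L − a)/(6EI) = 32388/EI
  point load 80 at a = 1.3: Pa²(3L − a)/(6EI) = 849.5/EI
  δ_0 = 33238/EI
Flexibility coefficient — unit upward force at B: δ_{BB} = L³/(3EI) = 732.3/EI.
The prop prevents deflection at B: R_B = δ_0/δ_{BB} = 33238/732.3 = 45.39 kip.

R_B = 45.39 kip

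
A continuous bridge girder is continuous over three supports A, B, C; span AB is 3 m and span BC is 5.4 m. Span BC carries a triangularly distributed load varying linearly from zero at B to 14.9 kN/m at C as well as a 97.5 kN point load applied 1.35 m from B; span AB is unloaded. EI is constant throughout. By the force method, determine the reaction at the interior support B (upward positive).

Insert a hinge at B; M_B is the redundant, and each span becomes simply supported.
End slopes at the hinge B, treating each span as simply supported:
  span BC: triangular load, peak 14.9: 7w₀L³/(360EI) = 45.62/EI
  span BC: point load 97.5 at a = 1.35: Pab(L + b)/(6LEI) = 155.5/EI
  relative rotation θ_0 = (0 + 201.1)/EI = 201.1/EI
A unit hogging moment at B produces rotation L₁/(3EI) + L₂/(3EI) = 2.8/EI.
Slope continuity at B: θ_0 = M_B·2.8/EI, so M_B = 201.1/2.8 = 71.82 kN·m (hogging).
Span AB, ΣM about A with M_B applied at B: R_B^{AB}·3 = 0 + 71.82, so R_B^{AB} = 23.94 kN and R_A = 0 − 23.94 = -23.94 kN.
Span BC, ΣM about C: R_B^{BC}·5.4 = 467.3 + 71.82, so R_B^{BC} = 99.84 kN and R_C = 137.7 − 99.84 = 37.89 kN.
R_B = 23.94 + 99.84 = 123.8 kN.

R_B = 123.8 kN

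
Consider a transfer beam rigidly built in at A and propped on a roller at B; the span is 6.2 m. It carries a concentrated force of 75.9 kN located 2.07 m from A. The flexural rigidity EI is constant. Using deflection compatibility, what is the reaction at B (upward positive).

Remove the prop at B; the released (primary) structure is a cantilever built in at A.
Deflection at B on the released cantilever, summing each load's contribution:
  point load 75.9 at a = 2.07: Pa²(3L − a)/(6EI) = 896/EI
Flexibility coefficient — unit upward force at B: δ_{BB} = L³/(3EI) = 79.44/EI.
The prop prevents deflection at B: R_B = δ_0/δ_{BB} = 896/79.44 = 11.28 kN.

R_B = 11.28 kN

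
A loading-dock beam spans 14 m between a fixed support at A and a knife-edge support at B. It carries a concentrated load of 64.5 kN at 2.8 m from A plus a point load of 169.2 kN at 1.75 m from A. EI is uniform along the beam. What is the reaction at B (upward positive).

R_B = 7.412 kN

Release the roller at B. Primary structure: cantilever fixed at A.
Free-end deflection of the primary structure under the applied loading (downward +):
  point load 64.5 at a = 2.8: Pa²(3L − a)/(6EI) = 3304/EI
  point load 169.2 at a = 1.75: Pa²(3L − a)/(6EI) = 3476/EI
  δ_0 = 6780/EI
Tip deflection under a unit load at B: L³/(3EI) = 914.7/EI.
The prop prevents deflection at B: R_B = δ_0/δ_{BB} = 6780/914.7 = 7.412 kN.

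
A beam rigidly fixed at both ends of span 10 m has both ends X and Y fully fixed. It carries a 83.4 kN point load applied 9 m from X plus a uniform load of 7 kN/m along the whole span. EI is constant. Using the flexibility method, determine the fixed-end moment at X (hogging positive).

Release both end moments; the primary structure is a simply-supported span XY with redundants M_X and M_Y.
End rotations of the released simple span under the applied load (×1/EI):
  at X: point load 83.4 at a = 9: Pab(L + b)/(6LEI) = 137.6/EI
  at Y: point load 83.4 at a = 9: Pab(L + a)/(6LEI) = 237.7/EI
  at X: UDL 7: wL³/(24EI) = 291.7/EI
  at Y: UDL 7: wL³/(24EI) = 291.7/EI
  θ_X0 = 429.3/EI,  θ_Y0 = 529.4/EI
Flexibility coefficients: a unit moment at one end gives L/(3EI) there and L/(6EI) at the far end, so f₁₁ = f₂₂ = 3.333/EI and f₁₂ = f₂₁ = 1.667/EI.
Compatibility — zero rotation at each built-in end:
  3.333 M_X + 1.667 M_Y = 429.3
  1.667 M_X + 3.333 M_Y = 529.4
Solving the pair gives M_X = 65.84 kN·m and M_Y = 125.9 kN·m (hogging).

M_X = 65.84 kN·m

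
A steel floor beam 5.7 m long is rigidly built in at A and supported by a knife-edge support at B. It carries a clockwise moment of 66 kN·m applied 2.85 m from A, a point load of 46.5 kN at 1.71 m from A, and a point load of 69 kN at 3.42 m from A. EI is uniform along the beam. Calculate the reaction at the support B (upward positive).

Take the reaction at B as the redundant and release it; the primary structure is a cantilever fixed at A.
Downward deflection at the released point B due to the loads:
  clockwise couple 66 at a = 2.85: M₀a(2L − a)/(2EI) = 804.1/EI
  point load 46.5 at a = 1.71: Pa²(3L − a)/(6EI) = 348.8/EI
  point load 69 at a = 3.42: Pa²(3L − a)/(6EI) = 1840/EI
  δ_0 = 2993/EI
Flexibility coefficient — unit upward force at B: δ_{BB} = L³/(3EI) = 61.73/EI.
Compatibility at B: δ_0 − R_B·δ_{BB} = 0, so R_B = 2993/61.73 = 48.48 kN.

R_B = 48.48 kN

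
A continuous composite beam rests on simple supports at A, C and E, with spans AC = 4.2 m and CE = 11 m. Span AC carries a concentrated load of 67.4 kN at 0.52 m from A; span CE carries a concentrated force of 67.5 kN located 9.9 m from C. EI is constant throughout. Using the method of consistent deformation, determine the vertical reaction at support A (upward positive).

Release continuity at C by inserting a hinge; the redundant is the internal moment M_C. The primary structure is two simply-supported spans AC and CE.
End slopes at the hinge C, treating each span as simply supported:
  span AC: point load 67.4 at a = 0.52: Pab(L + a)/(6LEI) = 24.16/EI
  span CE: point load 67.5 at a = 9.9: Pab(L + b)/(6LEI) = 134.8/EI
  relative rotation θ_0 = (24.16 + 134.8)/EI = 158.9/EI
A unit hogging moment at C produces rotation L₁/(3EI) + L₂/(3EI) = 5.067/EI.
Compatibility: M_C·(L₁+L₂)/(3EI) = θ_0, giving M_C = 31.37 kN·m (hogging).
Span AC, ΣM about A with M_C applied at C: R_C^{AC}·4.2 = 35.05 + 31.37, so R_C^{AC} = 15.81 kN and R_A = 67.4 − 15.81 = 51.59 kN.

R_A = 51.59 kN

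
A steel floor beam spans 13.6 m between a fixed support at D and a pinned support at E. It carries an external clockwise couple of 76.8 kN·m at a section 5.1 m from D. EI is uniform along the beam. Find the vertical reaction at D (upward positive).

Remove the prop at E; the released (primary) structure is a cantilever built in at D.
Primary-structure tip deflection at E by superposition:
  clockwise couple 76.8 at a = 5.1: M₀a(2L − a)/(2EI) = 4328/EI
Flexibility coefficient — unit upward force at E: δ_{EE} = L³/(3EI) = 838.5/EI.
Compatibility at E: δ_0 − R_E·δ_{EE} = 0, so R_E = 4328/838.5 = 5.162 kN.
Vertical equilibrium: R_D = ΣP − R_E = 0 − 5.162 = -5.162 kN.

R_D = -5.162 kN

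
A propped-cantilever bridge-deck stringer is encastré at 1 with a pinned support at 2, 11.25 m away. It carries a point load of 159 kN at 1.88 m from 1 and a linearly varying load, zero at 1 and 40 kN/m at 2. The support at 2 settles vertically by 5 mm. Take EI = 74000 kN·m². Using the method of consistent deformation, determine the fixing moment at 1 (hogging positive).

Remove the prop at 2; the released (primary) structure is a cantilever built in at 1.
Deflection at 2 on the released cantilever, summing each load's contribution:
  point load 159 at a = 1.88: Pa²(3L − a)/(6EI) = 2985/EI
  triangular load, peak 40 at the free end: 11w₀L⁴/(120EI) = 58733/EI
  δ_0 = 61718/EI
Flexibility coefficient — unit upward force at 2: δ_{22} = L³/(3EI) = 474.6/EI.
With EI = 74000 kN·m²: δ_0 = 0.83403 m and δ_{22} = 0.006414 m/kN.
Compatibility — the beam at 2 must follow the support down by 0.005 m: δ_0 − R_2·δ_{22} = 0.005, so R_2 = (0.83403 − 0.005)/0.006414 = 129.3 kN.
Moment equilibrium about 1: M_1 = Σ(load moments about 1) − R_2·L = 1986 − 129.3×11.25 = 532.2 kN·m.

M_1 = 532.2 kN·m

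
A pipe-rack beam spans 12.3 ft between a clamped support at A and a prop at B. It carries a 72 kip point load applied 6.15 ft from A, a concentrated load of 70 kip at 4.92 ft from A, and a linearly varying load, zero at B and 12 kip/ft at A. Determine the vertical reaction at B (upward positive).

R_B = 51.82 kip

Choose R_B as the redundant. The primary structure is the cantilever fixed at A.
Primary-structure tip deflection at B by superposition:
  point load 72 at a = 6.15: Pa²(3L − a)/(6EI) = 13957/EI
  point load 70 at a = 4.92: Pa²(3L − a)/(6EI) = 9031/EI
  triangular load, peak 12 at the fixed end: w₀L⁴/(30EI) = 9155/EI
  δ_0 = 32143/EI
Flexibility coefficient — unit upward force at B: δ_{BB} = L³/(3EI) = 620.3/EI.
The prop prevents deflection at B: R_B = δ_0/δ_{BB} = 32143/620.3 = 51.82 kip.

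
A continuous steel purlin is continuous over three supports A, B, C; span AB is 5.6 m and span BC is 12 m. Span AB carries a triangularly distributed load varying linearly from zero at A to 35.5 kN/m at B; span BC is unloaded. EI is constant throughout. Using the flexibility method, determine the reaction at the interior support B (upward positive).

R_B = 72.45 kN

Release continuity at B by inserting a hinge; the redundant is the internal moment M_B. The primary structure is two simply-supported spans AB and BC.
End slopes at the hinge B, treating each span as simply supported:
  span AB: triangular load, peak 35.5: w₀L³/(45EI) = 138.5/EI
  relative rotation θ_0 = (138.5 + 0)/EI = 138.5/EI
A unit hogging moment at B produces rotation L₁/(3EI) + L₂/(3EI) = 5.867/EI.
Compatibility: M_B·(L₁+L₂)/(3EI) = θ_0, giving M_B = 23.62 kN·m (hogging).
Span AB, ΣM about A with M_B applied at B: R_B^{AB}·5.6 = 371.1 + 23.62, so R_B^{AB} = 70.48 kN and R_A = 99.4 − 70.48 = 28.92 kN.
Span BC, ΣM about C: R_B^{BC}·12 = 0 + 23.62, so R_B^{BC} = 1.968 kN and R_C = 0 − 1.968 = -1.968 kN.
R_B = 70.48 + 1.968 = 72.45 kN.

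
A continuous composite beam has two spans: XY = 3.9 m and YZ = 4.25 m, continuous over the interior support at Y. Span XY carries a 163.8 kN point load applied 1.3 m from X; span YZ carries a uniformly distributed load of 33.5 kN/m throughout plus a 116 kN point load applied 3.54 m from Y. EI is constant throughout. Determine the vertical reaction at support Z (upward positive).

Insert a hinge at Y; M_Y is the redundant, and each span becomes simply supported.
Discontinuity in slope at Y on the released structure — sum the simple-span end rotations:
  span XY: point load 163.8 at a = 1.3: Pab(L + a)/(6LEI) = 123/EI
  span YZ: UDL 33.5: wL³/(24EI) = 107.2/EI
  span YZ: point load 116 at a = 3.54: Pab(L + b)/(6LEI) = 56.71/EI
  relative rotation θ_0 = (123 + 163.9)/EI = 286.9/EI
A unit hogging moment at Y produces rotation L₁/(3EI) + L₂/(3EI) = 2.717/EI.
Compatibility: M_Y·(L₁+L₂)/(3EI) = θ_0, giving M_Y = 105.6 kN·m (hogging).
Span YZ, ΣM about Z: R_Y^{YZ}·4.25 = 384.9 + 105.6, so R_Y^{YZ} = 115.4 kN and R_Z = 258.4 − 115.4 = 143 kN.

R_Z = 143 kN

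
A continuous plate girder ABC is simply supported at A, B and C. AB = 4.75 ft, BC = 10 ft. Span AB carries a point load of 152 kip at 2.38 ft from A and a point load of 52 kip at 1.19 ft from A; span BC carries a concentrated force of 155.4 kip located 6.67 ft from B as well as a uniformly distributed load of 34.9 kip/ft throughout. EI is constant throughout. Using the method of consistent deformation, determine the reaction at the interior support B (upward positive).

R_B = 472.2 kip

Insert a hinge at B; M_B is the redundant, and each span becomes simply supported.
Discontinuity in slope at B on the released structure — sum the simple-span end rotations:
  span AB: point load 152 at a = 2.38: Pab(L + a)/(6LEI) = 214.5/EI
  span AB: point load 52 at a = 1.19: Pab(L + a)/(6LEI) = 45.91/EI
  span BC: point load 155.4 at a = 6.67: Pab(L + b)/(6LEI) = 766.8/EI
  span BC: UDL 34.9: wL³/(24EI) = 1454/EI
  relative rotation θ_0 = (260.4 + 2221)/EI = 2481/EI
A unit hogging moment at B produces rotation L₁/(3EI) + L₂/(3EI) = 4.917/EI.
Slope continuity at B: θ_0 = M_B·4.917/EI, so M_B = 2481/4.917 = 504.7 kip·ft (hogging).
Span AB, ΣM about A with M_B applied at B: R_B^{AB}·4.75 = 423.6 + 504.7, so R_B^{AB} = 195.4 kip and R_A = 204 − 195.4 = 8.562 kip.
Span BC, ΣM about C: R_B^{BC}·10 = 2262 + 504.7, so R_B^{BC} = 276.7 kip and R_C = 504.4 − 276.7 = 227.7 kip.
R_B = 195.4 + 276.7 = 472.2 kip.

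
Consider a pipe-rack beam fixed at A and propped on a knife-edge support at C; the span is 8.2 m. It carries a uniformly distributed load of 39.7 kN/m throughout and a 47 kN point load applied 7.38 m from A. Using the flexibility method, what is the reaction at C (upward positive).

R_C = 162.1 kN

Take the reaction at C as the redundant and release it; the primary structure is a cantilever fixed at A.
Free-end deflection of the primary structure under the applied loading (downward +):
  UDL 39.7: wL⁴/(8EI) = 22437/EI
  point load 47 at a = 7.38: Pa²(3L − a)/(6EI) = 7347/EI
  δ_0 = 29783/EI
Tip deflection under a unit load at C: L³/(3EI) = 183.8/EI.
Compatibility at C: δ_0 − R_C·δ_{CC} = 0, so R_C = 29783/183.8 = 162.1 kN.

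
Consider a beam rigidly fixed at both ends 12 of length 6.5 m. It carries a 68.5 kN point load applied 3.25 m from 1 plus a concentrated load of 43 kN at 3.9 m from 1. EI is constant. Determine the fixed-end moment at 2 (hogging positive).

Take the two fixed-end moments M_1, M_2 as redundants; the released structure is the simple span 12.
Simple-span end rotations at 1 and 2 under the given loads:
  at 1: point load 68.5 at a = 3.25: Pab(L + b)/(6LEI) = 180.9/EI
  at 2: point load 68.5 at a = 3.25: Pab(L + a)/(6LEI) = 180.9/EI
  at 1: point load 43 at a = 3.9: Pab(L + b)/(6LEI) = 101.7/EI
  at 2: point load 43 at a = 3.9: Pab(L + a)/(6LEI) = 116.3/EI
  θ_10 = 282.6/EI,  θ_20 = 297.2/EI
Flexibility coefficients: a unit moment at one end gives L/(3EI) there and L/(6EI) at the far end, so f₁₁ = f₂₂ = 2.167/EI and f₁₂ = f₂₁ = 1.083/EI.
Compatibility — zero rotation at each built-in end:
  2.167 M_1 + 1.083 M_2 = 282.6
  1.083 M_1 + 2.167 M_2 = 297.2
Solving the pair gives M_1 = 82.49 kN·m and M_2 = 95.9 kN·m (hogging).

M_2 = 95.9 kN·m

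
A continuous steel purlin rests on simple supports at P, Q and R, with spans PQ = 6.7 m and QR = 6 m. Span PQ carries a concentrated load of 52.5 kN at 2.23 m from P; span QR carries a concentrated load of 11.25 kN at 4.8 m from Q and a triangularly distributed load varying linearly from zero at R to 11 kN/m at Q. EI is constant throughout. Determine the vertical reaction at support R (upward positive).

R_R = 12.83 kN

Take M_Q as the redundant. Released structure: two simple spans PQ and QR with a hinge at Q.
Discontinuity in slope at Q on the released structure — sum the simple-span end rotations:
  span PQ: point load 52.5 at a = 2.23: Pab(L + a)/(6LEI) = 116.3/EI
  span QR: point load 11.25 at a = 4.8: Pab(L + b)/(6LEI) = 12.96/EI
  span QR: triangular load, peak 11: w₀L³/(45EI) = 52.8/EI
  relative rotation θ_0 = (116.3 + 65.76)/EI = 182/EI
A unit hogging moment at Q produces rotation L₁/(3EI) + L₂/(3EI) = 4.233/EI.
Compatibility: M_Q·(L₁+L₂)/(3EI) = θ_0, giving M_Q = 42.99 kN·m (hogging).
Span QR, ΣM about R: R_Q^{QR}·6 = 145.5 + 42.99, so R_Q^{QR} = 31.42 kN and R_R = 44.25 − 31.42 = 12.83 kN.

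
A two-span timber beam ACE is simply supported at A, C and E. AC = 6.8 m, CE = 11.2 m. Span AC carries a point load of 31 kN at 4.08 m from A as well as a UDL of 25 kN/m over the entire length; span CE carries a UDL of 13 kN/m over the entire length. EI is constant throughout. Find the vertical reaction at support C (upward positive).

Release continuity at C by inserting a hinge; the redundant is the internal moment M_C. The primary structure is two simply-supported spans AC and CE.
Rotations at C on the released spans (each span's end-slope, ×1/EI):
  span AC: point load 31 at a = 4.08: Pab(L + a)/(6LEI) = 91.74/EI
  span AC: UDL 25: wL³/(24EI) = 327.5/EI
  span CE: UDL 13: wL³/(24EI) = 761/EI
  relative rotation θ_0 = (419.3 + 761)/EI = 1180/EI
A unit hogging moment at C produces rotation L₁/(3EI) + L₂/(3EI) = 6/EI.
Compatibility: M_C·(L₁+L₂)/(3EI) = θ_0, giving M_C = 196.7 kN·m (hogging).
Span AC, ΣM about A with M_C applied at C: R_C^{AC}·6.8 = 704.5 + 196.7, so R_C^{AC} = 132.5 kN and R_A = 201 − 132.5 = 68.47 kN.
Span CE, ΣM about E: R_C^{CE}·11.2 = 815.4 + 196.7, so R_C^{CE} = 90.36 kN and R_E = 145.6 − 90.36 = 55.24 kN.
R_C = 132.5 + 90.36 = 222.9 kN.

R_C = 222.9 kN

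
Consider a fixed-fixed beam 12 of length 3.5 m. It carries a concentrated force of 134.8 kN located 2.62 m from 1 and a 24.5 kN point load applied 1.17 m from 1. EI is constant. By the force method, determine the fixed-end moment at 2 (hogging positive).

M_2 = 72.85 kN·m

Release both end moments; the primary structure is a simply-supported span 12 with redundants M_1 and M_2.
On the primary (simply-supported) span, the end slopes from the loading are:
  at 1: point load 134.8 at a = 2.62: Pab(L + b)/(6LEI) = 64.82/EI
  at 2: point load 134.8 at a = 2.62: Pab(L + a)/(6LEI) = 90.57/EI
  at 1: point load 24.5 at a = 1.17: Pab(L + b)/(6LEI) = 18.54/EI
  at 2: point load 24.5 at a = 1.17: Pab(L + a)/(6LEI) = 14.85/EI
  θ_10 = 83.36/EI,  θ_20 = 105.4/EI
Flexibility coefficients: a unit moment at one end gives L/(3EI) there and L/(6EI) at the far end, so f₁₁ = f₂₂ = 1.167/EI and f₁₂ = f₂₁ = 0.5833/EI.
Compatibility — zero rotation at each built-in end:
  1.167 M_1 + 0.5833 M_2 = 83.36
  0.5833 M_1 + 1.167 M_2 = 105.4
Solving the pair gives M_1 = 35.03 kN·m and M_2 = 72.85 kN·m (hogging).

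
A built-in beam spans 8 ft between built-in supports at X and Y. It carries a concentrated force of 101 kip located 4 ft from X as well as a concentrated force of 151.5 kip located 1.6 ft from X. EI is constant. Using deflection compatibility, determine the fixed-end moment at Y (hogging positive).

Take the two fixed-end moments M_X, M_Y as redundants; the released structure is the simple span XY.
End rotations of the released simple span under the applied load (×1/EI):
  at X: point load 101 at a = 4: Pab(L + b)/(6LEI) = 404/EI
  at Y: point load 101 at a = 4: Pab(L + a)/(6LEI) = 404/EI
  at X: point load 151.5 at a = 1.6: Pab(L + b)/(6LEI) = 465.4/EI
  at Y: point load 151.5 at a = 1.6: Pab(L + a)/(6LEI) = 310.3/EI
  θ_X0 = 869.4/EI,  θ_Y0 = 714.3/EI
Flexibility coefficients: a unit moment at one end gives L/(3EI) there and L/(6EI) at the far end, so f₁₁ = f₂₂ = 2.667/EI and f₁₂ = f₂₁ = 1.333/EI.
Compatibility — zero rotation at each built-in end:
  2.667 M_X + 1.333 M_Y = 869.4
  1.333 M_X + 2.667 M_Y = 714.3
Solving the pair gives M_X = 256.1 kip·ft and M_Y = 139.8 kip·ft (hogging).

M_Y = 139.8 kip·ft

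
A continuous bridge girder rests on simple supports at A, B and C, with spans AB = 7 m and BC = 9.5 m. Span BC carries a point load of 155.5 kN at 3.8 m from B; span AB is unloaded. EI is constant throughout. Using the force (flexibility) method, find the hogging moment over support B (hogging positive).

M_B = 163.3 kN·m

Insert a hinge at B; M_B is the redundant, and each span becomes simply supported.
End slopes at the hinge B, treating each span as simply supported:
  span BC: point load 155.5 at a = 3.8: Pab(L + b)/(6LEI) = 898.2/EI
  relative rotation θ_0 = (0 + 898.2)/EI = 898.2/EI
A unit hogging moment at B produces rotation L₁/(3EI) + L₂/(3EI) = 5.5/EI.
Slope continuity at B: θ_0 = M_B·5.5/EI, so M_B = 898.2/5.5 = 163.3 kN·m (hogging).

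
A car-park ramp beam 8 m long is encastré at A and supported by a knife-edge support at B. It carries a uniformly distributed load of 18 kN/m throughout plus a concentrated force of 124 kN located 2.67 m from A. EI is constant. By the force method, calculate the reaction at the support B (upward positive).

Take the reaction at B as the redundant and release it; the primary structure is a cantilever fixed at A.
Deflection at B on the released cantilever, summing each load's contribution:
  UDL 18: wL⁴/(8EI) = 9216/EI
  point load 124 at a = 2.67: Pa²(3L − a)/(6EI) = 3143/EI
  δ_0 = 12359/EI
Tip deflection under a unit load at B: L³/(3EI) = 170.7/EI.
The prop prevents deflection at B: R_B = δ_0/δ_{BB} = 12359/170.7 = 72.41 kN.

R_B = 72.41 kN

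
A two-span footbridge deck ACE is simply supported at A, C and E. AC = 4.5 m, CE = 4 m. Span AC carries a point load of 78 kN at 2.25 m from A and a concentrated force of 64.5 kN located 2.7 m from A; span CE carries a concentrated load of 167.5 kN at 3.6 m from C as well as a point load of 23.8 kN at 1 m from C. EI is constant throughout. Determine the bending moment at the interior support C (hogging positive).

Take M_C as the redundant. Released structure: two simple spans AC and CE with a hinge at C.
Rotations at C on the released spans (each span's end-slope, ×1/EI):
  span AC: point load 78 at a = 2.25: Pab(L + a)/(6LEI) = 98.72/EI
  span AC: point load 64.5 at a = 2.7: Pab(L + a)/(6LEI) = 83.59/EI
  span CE: point load 167.5 at a = 3.6: Pab(L + b)/(6LEI) = 44.22/EI
  span CE: point load 23.8 at a = 1: Pab(L + b)/(6LEI) = 20.82/EI
  relative rotation θ_0 = (182.3 + 65.05)/EI = 247.4/EI
A unit hogging moment at C produces rotation L₁/(3EI) + L₂/(3EI) = 2.833/EI.
Compatibility: M_C·(L₁+L₂)/(3EI) = θ_0, giving M_C = 87.3 kN·m (hogging).

M_C = 87.3 kN·m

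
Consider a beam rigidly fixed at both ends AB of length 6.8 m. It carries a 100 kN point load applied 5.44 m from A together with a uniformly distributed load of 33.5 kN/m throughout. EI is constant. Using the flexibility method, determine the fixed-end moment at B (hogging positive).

M_B = 216.1 kN·m

Release both end moments; the primary structure is a simply-supported span AB with redundants M_A and M_B.
Simple-span end rotations at A and B under the given loads:
  at A: point load 100 at a = 5.44: Pab(L + b)/(6LEI) = 148/EI
  at B: point load 100 at a = 5.44: Pab(L + a)/(6LEI) = 222/EI
  at A: UDL 33.5: wL³/(24EI) = 438.9/EI
  at B: UDL 33.5: wL³/(24EI) = 438.9/EI
  θ_A0 = 586.9/EI,  θ_B0 = 660.8/EI
Flexibility coefficients: a unit moment at one end gives L/(3EI) there and L/(6EI) at the far end, so f₁₁ = f₂₂ = 2.267/EI and f₁₂ = f₂₁ = 1.133/EI.
Compatibility — zero rotation at each built-in end:
  2.267 M_A + 1.133 M_B = 586.9
  1.133 M_A + 2.267 M_B = 660.8
Solving the pair gives M_A = 150.8 kN·m and M_B = 216.1 kN·m (hogging).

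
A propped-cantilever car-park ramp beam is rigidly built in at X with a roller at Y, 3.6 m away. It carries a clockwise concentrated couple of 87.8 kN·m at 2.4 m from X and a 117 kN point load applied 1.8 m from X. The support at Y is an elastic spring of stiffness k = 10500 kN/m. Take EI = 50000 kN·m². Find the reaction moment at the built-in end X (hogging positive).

M_X = 108 kN·m

Release the roller at Y. Primary structure: cantilever fixed at X.
Free-end deflection of the primary structure under the applied loading (downward +):
  clockwise couple 87.8 at a = 2.4: M₀a(2L − a)/(2EI) = 505.7/EI
  point load 117 at a = 1.8: Pa²(3L − a)/(6EI) = 568.6/EI
  δ_0 = 1074/EI
Tip deflection under a unit load at Y: L³/(3EI) = 15.55/EI.
With EI = 50000 kN·m²: δ_0 = 0.021487 m and δ_{YY} = 0.000311 m/kN.
Compatibility — the spring shortens by R_Y/k under the reaction it provides: δ_0 − R_Y·δ_{YY} = R_Y/k. With 1/k = 0.000095 m/kN, R_Y = δ_0 / (δ_{YY} + 1/k) = 0.021487 / (0.000311 + 0.000095) = 52.89 kN.
Moment equilibrium about X: M_X = Σ(load moments about X) − R_Y·L = 298.4 − 52.89×3.6 = 108 kN·m.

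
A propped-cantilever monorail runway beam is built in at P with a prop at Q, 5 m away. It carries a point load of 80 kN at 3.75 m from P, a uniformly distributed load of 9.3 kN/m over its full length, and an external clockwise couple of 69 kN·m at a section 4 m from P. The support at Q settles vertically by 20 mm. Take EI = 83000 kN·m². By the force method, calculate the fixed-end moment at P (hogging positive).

M_P = 244.8 kN·m

Release the roller at Q. Primary structure: cantilever fixed at P.
Free-end deflection of the primary structure under the applied loading (downward +):
  point load 80 at a = 3.75: Pa²(3L − a)/(6EI) = 2109/EI
  UDL 9.3: wL⁴/(8EI) = 726.6/EI
  clockwise couple 69 at a = 4: M₀a(2L − a)/(2EI) = 828/EI
  δ_0 = 3664/EI
Tip deflection under a unit load at Q: L³/(3EI) = 41.67/EI.
With EI = 83000 kN·m²: δ_0 = 0.044144 m and δ_{QQ} = 0.000502 m/kN.
Compatibility — the beam at Q must follow the support down by 0.02 m: δ_0 − R_Q·δ_{QQ} = 0.02, so R_Q = (0.044144 − 0.02)/0.000502 = 48.09 kN.
Moment equilibrium about P: M_P = Σ(load moments about P) − R_Q·L = 485.2 − 48.09×5 = 244.8 kN·m.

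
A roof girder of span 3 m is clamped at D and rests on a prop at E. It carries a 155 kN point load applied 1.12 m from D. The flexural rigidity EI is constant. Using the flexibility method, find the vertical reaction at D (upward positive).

R_D = 126.6 kN

Choose R_E as the redundant. The primary structure is the cantilever fixed at D.
Free-end deflection of the primary structure under the applied loading (downward +):
  point load 155 at a = 1.12: Pa²(3L − a)/(6EI) = 255.4/EI
Tip deflection under a unit load at E: L³/(3EI) = 9/EI.
Compatibility at E: δ_0 − R_E·δ_{EE} = 0, so R_E = 255.4/9 = 28.37 kN.
Vertical equilibrium: R_D = ΣP − R_E = 155 − 28.37 = 126.6 kN.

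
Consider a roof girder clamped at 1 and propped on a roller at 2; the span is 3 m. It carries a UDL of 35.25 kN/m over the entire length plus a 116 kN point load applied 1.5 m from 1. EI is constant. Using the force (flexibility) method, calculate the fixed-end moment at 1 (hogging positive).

M_1 = 104.9 kN·m

Take the reaction at 2 as the redundant and release it; the primary structure is a cantilever fixed at 1.
Primary-structure tip deflection at 2 by superposition:
  UDL 35.25: wL⁴/(8EI) = 356.9/EI
  point load 116 at a = 1.5: Pa²(3L − a)/(6EI) = 326.2/EI
  δ_0 = 683.2/EI
Flexibility coefficient — unit upward force at 2: δ_{22} = L³/(3EI) = 9/EI.
Compatibility at 2: δ_0 − R_2·δ_{22} = 0, so R_2 = 683.2/9 = 75.91 kN.
Moment equilibrium about 1: M_1 = Σ(load moments about 1) − R_2·L = 332.6 − 75.91×3 = 104.9 kN·m.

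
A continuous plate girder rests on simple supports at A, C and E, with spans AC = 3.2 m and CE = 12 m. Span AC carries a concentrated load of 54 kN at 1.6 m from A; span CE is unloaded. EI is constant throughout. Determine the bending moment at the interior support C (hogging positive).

M_C = 6.821 kN·m

Insert a hinge at C; M_C is the redundant, and each span becomes simply supported.
Discontinuity in slope at C on the released structure — sum the simple-span end rotations:
  span AC: point load 54 at a = 1.6: Pab(L + a)/(6LEI) = 34.56/EI
  relative rotation θ_0 = (34.56 + 0)/EI = 34.56/EI
A unit hogging moment at C produces rotation L₁/(3EI) + L₂/(3EI) = 5.067/EI.
Compatibility: M_C·(L₁+L₂)/(3EI) = θ_0, giving M_C = 6.821 kN·m (hogging).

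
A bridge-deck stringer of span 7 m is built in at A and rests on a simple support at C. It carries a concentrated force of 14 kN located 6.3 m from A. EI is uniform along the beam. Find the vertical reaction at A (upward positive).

Take the reaction at C as the redundant and release it; the primary structure is a cantilever fixed at A.
Deflection at C on the released cantilever, summing each load's contribution:
  point load 14 at a = 6.3: Pa²(3L − a)/(6EI) = 1361/EI
Tip deflection under a unit load at C: L³/(3EI) = 114.3/EI.
The prop prevents deflection at C: R_C = δ_0/δ_{CC} = 1361/114.3 = 11.91 kN.
Vertical equilibrium: R_A = ΣP − R_C = 14 − 11.91 = 2.093 kN.

R_A = 2.093 kN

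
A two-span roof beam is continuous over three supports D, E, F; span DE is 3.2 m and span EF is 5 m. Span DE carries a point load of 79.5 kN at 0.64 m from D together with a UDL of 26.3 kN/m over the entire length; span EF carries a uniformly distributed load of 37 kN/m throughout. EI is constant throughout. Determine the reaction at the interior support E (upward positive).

Insert a hinge at E; M_E is the redundant, and each span becomes simply supported.
Rotations at E on the released spans (each span's end-slope, ×1/EI):
  span DE: point load 79.5 at a = 0.64: Pab(L + a)/(6LEI) = 26.05/EI
  span DE: UDL 26.3: wL³/(24EI) = 35.91/EI
  span EF: UDL 37: wL³/(24EI) = 192.7/EI
  relative rotation θ_0 = (61.96 + 192.7)/EI = 254.7/EI
A unit hogging moment at E produces rotation L₁/(3EI) + L₂/(3EI) = 2.733/EI.
Compatibility: M_E·(L₁+L₂)/(3EI) = θ_0, giving M_E = 93.17 kN·m (hogging).
Span DE, ΣM about D with M_E applied at E: R_E^{DE}·3.2 = 185.5 + 93.17, so R_E^{DE} = 87.1 kN and R_D = 163.7 − 87.1 = 76.56 kN.
Span EF, ΣM about F: R_E^{EF}·5 = 462.5 + 93.17, so R_E^{EF} = 111.1 kN and R_F = 185 − 111.1 = 73.87 kN.
R_E = 87.1 + 111.1 = 198.2 kN.

R_E = 198.2 kN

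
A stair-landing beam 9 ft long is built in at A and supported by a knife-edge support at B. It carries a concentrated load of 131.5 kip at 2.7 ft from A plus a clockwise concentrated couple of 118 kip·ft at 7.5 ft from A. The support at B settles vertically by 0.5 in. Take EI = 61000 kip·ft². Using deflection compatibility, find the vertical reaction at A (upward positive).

Choose R_B as the redundant. The primary structure is the cantilever fixed at A.
Downward deflection at the released point B due to the loads:
  point load 131.5 at a = 2.7: Pa²(3L − a)/(6EI) = 3882/EI
  clockwise couple 118 at a = 7.5: M₀a(2L − a)/(2EI) = 4646/EI
  δ_0 = 8529/EI
Flexibility coefficient — unit upward force at B: δ_{BB} = L³/(3EI) = 243/EI.
With EI = 61000 kip·ft²: δ_0 = 0.13982 ft and δ_{BB} = 0.003984 ft/kip.
Compatibility — the beam at B must follow the support down by 0.04167 ft: δ_0 − R_B·δ_{BB} = 0.04167, so R_B = (0.13982 − 0.04167)/0.003984 = 24.64 kip.
Vertical equilibrium: R_A = ΣP − R_B = 131.5 − 24.64 = 106.9 kip.

R_A = 106.9 kip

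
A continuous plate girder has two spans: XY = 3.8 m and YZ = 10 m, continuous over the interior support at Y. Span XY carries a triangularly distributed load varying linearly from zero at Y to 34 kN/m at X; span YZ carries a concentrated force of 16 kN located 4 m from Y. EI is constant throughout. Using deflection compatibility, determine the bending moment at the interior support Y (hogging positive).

Take M_Y as the redundant. Released structure: two simple spans XY and YZ with a hinge at Y.
Discontinuity in slope at Y on the released structure — sum the simple-span end rotations:
  span XY: triangular load, peak 34: 7w₀L³/(360EI) = 36.28/EI
  span YZ: point load 16 at a = 4: Pab(L + b)/(6LEI) = 102.4/EI
  relative rotation θ_0 = (36.28 + 102.4)/EI = 138.7/EI
A unit hogging moment at Y produces rotation L₁/(3EI) + L₂/(3EI) = 4.6/EI.
Slope continuity at Y: θ_0 = M_Y·4.6/EI, so M_Y = 138.7/4.6 = 30.15 kN·m (hogging).

M_Y = 30.15 kN·m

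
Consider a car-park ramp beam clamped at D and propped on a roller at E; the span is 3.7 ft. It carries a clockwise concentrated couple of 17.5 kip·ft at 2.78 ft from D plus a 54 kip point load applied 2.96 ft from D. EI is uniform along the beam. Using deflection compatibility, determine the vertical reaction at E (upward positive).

R_E = 44.67 kip

Take the reaction at E as the redundant and release it; the primary structure is a cantilever fixed at D.
Primary-structure tip deflection at E by superposition:
  clockwise couple 17.5 at a = 2.78: M₀a(2L − a)/(2EI) = 112.4/EI
  point load 54 at a = 2.96: Pa²(3L − a)/(6EI) = 641.9/EI
  δ_0 = 754.3/EI
Flexibility coefficient — unit upward force at E: δ_{EE} = L³/(3EI) = 16.88/EI.
The prop prevents deflection at E: R_E = δ_0/δ_{EE} = 754.3/16.88 = 44.67 kip.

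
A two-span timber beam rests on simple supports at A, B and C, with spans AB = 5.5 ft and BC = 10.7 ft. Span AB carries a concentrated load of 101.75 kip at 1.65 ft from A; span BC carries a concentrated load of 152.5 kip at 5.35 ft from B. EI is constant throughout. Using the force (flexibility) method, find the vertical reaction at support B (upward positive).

Release continuity at B by inserting a hinge; the redundant is the internal moment M_B. The primary structure is two simply-supported spans AB and BC.
Discontinuity in slope at B on the released structure — sum the simple-span end rotations:
  span AB: point load 101.75 at a = 1.65: Pab(L + a)/(6LEI) = 140/EI
  span BC: point load 152.5 at a = 5.35: Pab(L + b)/(6LEI) = 1091/EI
  relative rotation θ_0 = (140 + 1091)/EI = 1231/EI
A unit hogging moment at B produces rotation L₁/(3EI) + L₂/(3EI) = 5.4/EI.
Compatibility: M_B·(L₁+L₂)/(3EI) = θ_0, giving M_B = 228 kip·ft (hogging).
Span AB, ΣM about A with M_B applied at B: R_B^{AB}·5.5 = 167.9 + 228, so R_B^{AB} = 71.98 kip and R_A = 101.8 − 71.98 = 29.77 kip.
Span BC, ΣM about C: R_B^{BC}·10.7 = 815.9 + 228, so R_B^{BC} = 97.56 kip and R_C = 152.5 − 97.56 = 54.94 kip.
R_B = 71.98 + 97.56 = 169.5 kip.

R_B = 169.5 kip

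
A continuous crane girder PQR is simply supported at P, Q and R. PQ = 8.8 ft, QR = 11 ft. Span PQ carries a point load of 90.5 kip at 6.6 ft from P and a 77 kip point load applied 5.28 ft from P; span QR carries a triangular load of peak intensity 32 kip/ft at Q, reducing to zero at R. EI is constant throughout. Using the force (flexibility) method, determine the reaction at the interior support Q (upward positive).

Take M_Q as the redundant. Released structure: two simple spans PQ and QR with a hinge at Q.
End slopes at the hinge Q, treating each span as simply supported:
  span PQ: point load 90.5 at a = 6.6: Pab(L + a)/(6LEI) = 383.3/EI
  span PQ: point load 77 at a = 5.28: Pab(L + a)/(6LEI) = 381.6/EI
  span QR: triangular load, peak 32: w₀L³/(45EI) = 946.5/EI
  relative rotation θ_0 = (764.9 + 946.5)/EI = 1711/EI
A unit hogging moment at Q produces rotation L₁/(3EI) + L₂/(3EI) = 6.6/EI.
Compatibility: M_Q·(L₁+L₂)/(3EI) = θ_0, giving M_Q = 259.3 kip·ft (hogging).
Span PQ, ΣM about P with M_Q applied at Q: R_Q^{PQ}·8.8 = 1004 + 259.3, so R_Q^{PQ} = 143.5 kip and R_P = 167.5 − 143.5 = 23.96 kip.
Span QR, ΣM about R: R_Q^{QR}·11 = 1291 + 259.3, so R_Q^{QR} = 140.9 kip and R_R = 176 − 140.9 = 35.09 kip.
R_Q = 143.5 + 140.9 = 284.4 kip.

R_Q = 284.4 kip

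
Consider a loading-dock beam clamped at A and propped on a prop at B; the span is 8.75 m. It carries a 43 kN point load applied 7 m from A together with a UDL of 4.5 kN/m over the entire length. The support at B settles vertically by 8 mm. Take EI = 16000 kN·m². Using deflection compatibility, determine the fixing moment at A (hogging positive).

Release the roller at B. Primary structure: cantilever fixed at A.
Downward deflection at the released point B due to the loads:
  point load 43 at a = 7: Pa²(3L − a)/(6EI) = 6760/EI
  UDL 4.5: wL⁴/(8EI) = 3297/EI
  δ_0 = 10057/EI
Flexibility coefficient — unit upward force at B: δ_{BB} = L³/(3EI) = 223.3/EI.
With EI = 16000 kN·m²: δ_0 = 0.62858 m and δ_{BB} = 0.013957 m/kN.
Compatibility — the beam at B must follow the support down by 0.008 m: δ_0 − R_B·δ_{BB} = 0.008, so R_B = (0.62858 − 0.008)/0.013957 = 44.46 kN.
Moment equilibrium about A: M_A = Σ(load moments about A) − R_B·L = 473.3 − 44.46×8.75 = 84.2 kN·m.

M_A = 84.2 kN·m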